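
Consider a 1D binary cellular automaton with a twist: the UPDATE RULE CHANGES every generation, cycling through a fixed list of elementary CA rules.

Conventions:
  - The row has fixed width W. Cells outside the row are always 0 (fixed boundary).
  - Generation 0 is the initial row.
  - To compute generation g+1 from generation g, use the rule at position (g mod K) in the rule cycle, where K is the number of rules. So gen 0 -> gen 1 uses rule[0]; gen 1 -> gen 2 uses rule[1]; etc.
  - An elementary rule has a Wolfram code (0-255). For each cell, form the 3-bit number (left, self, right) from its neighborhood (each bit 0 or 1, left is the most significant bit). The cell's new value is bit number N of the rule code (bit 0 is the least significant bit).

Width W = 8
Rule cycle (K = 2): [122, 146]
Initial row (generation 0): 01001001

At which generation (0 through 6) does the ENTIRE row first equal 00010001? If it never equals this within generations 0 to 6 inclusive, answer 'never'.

Gen 0: 01001001
Gen 1 (rule 122): 10110110
Gen 2 (rule 146): 00000001
Gen 3 (rule 122): 00000010
Gen 4 (rule 146): 00000101
Gen 5 (rule 122): 00001010
Gen 6 (rule 146): 00010001

Answer: 6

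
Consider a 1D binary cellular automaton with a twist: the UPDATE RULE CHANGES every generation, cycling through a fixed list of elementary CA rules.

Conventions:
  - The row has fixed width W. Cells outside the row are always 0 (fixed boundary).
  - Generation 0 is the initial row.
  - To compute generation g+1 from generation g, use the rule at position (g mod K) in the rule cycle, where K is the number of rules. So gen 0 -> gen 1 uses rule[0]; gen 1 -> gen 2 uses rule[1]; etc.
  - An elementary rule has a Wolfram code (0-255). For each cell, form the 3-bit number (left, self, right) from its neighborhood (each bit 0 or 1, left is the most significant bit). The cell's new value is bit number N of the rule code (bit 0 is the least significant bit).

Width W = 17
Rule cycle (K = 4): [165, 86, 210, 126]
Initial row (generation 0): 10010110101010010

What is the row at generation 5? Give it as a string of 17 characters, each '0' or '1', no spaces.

Answer: 01111010010110001

Derivation:
Gen 0: 10010110101010010
Gen 1 (rule 165): 10011001111110010
Gen 2 (rule 86): 11101110000011111
Gen 3 (rule 210): 01100111000101111
Gen 4 (rule 126): 11111101101111001
Gen 5 (rule 165): 01111010010110001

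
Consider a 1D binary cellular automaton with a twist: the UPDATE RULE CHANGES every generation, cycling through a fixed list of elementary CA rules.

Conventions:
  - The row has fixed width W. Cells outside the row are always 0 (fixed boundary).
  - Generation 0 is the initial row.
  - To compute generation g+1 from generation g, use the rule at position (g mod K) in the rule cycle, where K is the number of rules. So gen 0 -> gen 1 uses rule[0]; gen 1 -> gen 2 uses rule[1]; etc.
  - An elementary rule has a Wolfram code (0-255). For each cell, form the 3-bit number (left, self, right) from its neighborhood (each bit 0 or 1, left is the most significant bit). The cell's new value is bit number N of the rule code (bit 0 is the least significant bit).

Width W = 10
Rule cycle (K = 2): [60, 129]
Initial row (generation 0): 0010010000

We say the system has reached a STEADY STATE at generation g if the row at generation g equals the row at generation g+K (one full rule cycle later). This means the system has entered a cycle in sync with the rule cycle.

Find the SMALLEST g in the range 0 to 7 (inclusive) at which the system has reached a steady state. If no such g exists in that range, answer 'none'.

Gen 0: 0010010000
Gen 1 (rule 60): 0011011000
Gen 2 (rule 129): 1000000011
Gen 3 (rule 60): 1100000010
Gen 4 (rule 129): 0001111000
Gen 5 (rule 60): 0001000100
Gen 6 (rule 129): 1100010001
Gen 7 (rule 60): 1010011001
Gen 8 (rule 129): 0000000000
Gen 9 (rule 60): 0000000000

Answer: none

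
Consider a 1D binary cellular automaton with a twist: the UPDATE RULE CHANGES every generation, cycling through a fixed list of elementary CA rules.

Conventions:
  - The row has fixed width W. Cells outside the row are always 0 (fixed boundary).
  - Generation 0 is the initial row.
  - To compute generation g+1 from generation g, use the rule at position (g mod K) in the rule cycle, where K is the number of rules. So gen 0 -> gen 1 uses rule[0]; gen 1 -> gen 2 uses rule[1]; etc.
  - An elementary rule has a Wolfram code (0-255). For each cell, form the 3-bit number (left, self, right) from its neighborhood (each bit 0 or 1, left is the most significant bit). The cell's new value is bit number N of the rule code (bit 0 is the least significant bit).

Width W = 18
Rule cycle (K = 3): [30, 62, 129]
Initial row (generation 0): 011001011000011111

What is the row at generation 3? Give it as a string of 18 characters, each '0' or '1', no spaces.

Answer: 000000011111000011

Derivation:
Gen 0: 011001011000011111
Gen 1 (rule 30): 110111010100110000
Gen 2 (rule 62): 101100111111101000
Gen 3 (rule 129): 000000011111000011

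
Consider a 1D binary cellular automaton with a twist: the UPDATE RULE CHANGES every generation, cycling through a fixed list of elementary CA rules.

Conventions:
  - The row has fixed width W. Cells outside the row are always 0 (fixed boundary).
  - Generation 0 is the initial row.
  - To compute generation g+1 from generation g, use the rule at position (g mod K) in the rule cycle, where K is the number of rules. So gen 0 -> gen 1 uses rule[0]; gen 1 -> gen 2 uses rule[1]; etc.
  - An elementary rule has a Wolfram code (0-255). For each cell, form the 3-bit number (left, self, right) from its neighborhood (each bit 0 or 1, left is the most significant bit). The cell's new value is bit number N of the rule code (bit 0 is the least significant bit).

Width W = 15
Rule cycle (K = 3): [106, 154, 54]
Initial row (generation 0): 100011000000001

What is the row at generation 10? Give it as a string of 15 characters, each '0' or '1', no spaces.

Gen 0: 100011000000001
Gen 1 (rule 106): 000111000000010
Gen 2 (rule 154): 001110100000101
Gen 3 (rule 54): 010001110001111
Gen 4 (rule 106): 100011010011001
Gen 5 (rule 154): 010110001110110
Gen 6 (rule 54): 111001010001001
Gen 7 (rule 106): 101010100010010
Gen 8 (rule 154): 000000010101101
Gen 9 (rule 54): 000000111110011
Gen 10 (rule 106): 000001100010111

Answer: 000001100010111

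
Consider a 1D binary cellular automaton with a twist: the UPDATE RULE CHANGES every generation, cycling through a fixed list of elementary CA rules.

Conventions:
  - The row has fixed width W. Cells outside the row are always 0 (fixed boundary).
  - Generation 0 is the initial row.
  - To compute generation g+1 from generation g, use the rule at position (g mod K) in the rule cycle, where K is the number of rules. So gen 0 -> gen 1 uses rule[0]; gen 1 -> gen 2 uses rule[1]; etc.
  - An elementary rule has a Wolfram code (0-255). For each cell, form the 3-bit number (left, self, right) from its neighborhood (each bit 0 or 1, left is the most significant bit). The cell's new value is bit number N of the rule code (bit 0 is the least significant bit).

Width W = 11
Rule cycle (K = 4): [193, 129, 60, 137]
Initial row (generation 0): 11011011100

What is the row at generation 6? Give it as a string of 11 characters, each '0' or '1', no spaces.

Gen 0: 11011011100
Gen 1 (rule 193): 01001001101
Gen 2 (rule 129): 00000000000
Gen 3 (rule 60): 00000000000
Gen 4 (rule 137): 11111111111
Gen 5 (rule 193): 01111111111
Gen 6 (rule 129): 00111111110

Answer: 00111111110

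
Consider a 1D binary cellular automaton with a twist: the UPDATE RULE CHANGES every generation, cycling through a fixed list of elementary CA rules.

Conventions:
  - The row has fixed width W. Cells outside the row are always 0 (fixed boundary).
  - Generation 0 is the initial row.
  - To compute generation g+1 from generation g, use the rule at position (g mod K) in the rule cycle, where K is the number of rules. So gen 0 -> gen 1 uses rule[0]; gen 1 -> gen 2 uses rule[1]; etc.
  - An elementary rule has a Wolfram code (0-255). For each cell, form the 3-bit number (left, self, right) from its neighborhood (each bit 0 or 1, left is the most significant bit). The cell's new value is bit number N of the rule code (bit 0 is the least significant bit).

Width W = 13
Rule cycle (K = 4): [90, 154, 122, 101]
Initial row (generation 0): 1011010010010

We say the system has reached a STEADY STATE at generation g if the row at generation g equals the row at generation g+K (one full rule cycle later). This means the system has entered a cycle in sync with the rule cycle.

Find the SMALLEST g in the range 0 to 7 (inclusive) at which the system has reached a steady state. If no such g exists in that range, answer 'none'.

Answer: 7

Derivation:
Gen 0: 1011010010010
Gen 1 (rule 90): 0011001101101
Gen 2 (rule 154): 0110111001000
Gen 3 (rule 122): 1111101110100
Gen 4 (rule 101): 0000110011101
Gen 5 (rule 90): 0001111110100
Gen 6 (rule 154): 0011111100010
Gen 7 (rule 122): 0110000110101
Gen 8 (rule 101): 0010110011111
Gen 9 (rule 90): 0100111110001
Gen 10 (rule 154): 1011111101010
Gen 11 (rule 122): 0110000110101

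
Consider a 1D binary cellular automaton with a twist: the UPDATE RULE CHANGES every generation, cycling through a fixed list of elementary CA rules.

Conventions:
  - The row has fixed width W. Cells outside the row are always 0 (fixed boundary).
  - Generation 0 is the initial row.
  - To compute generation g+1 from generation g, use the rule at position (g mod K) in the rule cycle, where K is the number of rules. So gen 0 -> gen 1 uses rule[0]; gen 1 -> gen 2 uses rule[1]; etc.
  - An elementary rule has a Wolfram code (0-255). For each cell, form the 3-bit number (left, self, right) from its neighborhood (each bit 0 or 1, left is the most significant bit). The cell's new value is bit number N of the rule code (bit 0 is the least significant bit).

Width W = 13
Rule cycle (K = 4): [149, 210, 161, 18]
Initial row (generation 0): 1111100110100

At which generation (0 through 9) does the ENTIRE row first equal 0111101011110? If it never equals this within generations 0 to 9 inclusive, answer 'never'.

Answer: never

Derivation:
Gen 0: 1111100110100
Gen 1 (rule 149): 0111010000111
Gen 2 (rule 210): 1011001001011
Gen 3 (rule 161): 0100000000100
Gen 4 (rule 18): 1010000001010
Gen 5 (rule 149): 1011111101011
Gen 6 (rule 210): 0001111100001
Gen 7 (rule 161): 1100111001100
Gen 8 (rule 18): 0011000110010
Gen 9 (rule 149): 1000110001011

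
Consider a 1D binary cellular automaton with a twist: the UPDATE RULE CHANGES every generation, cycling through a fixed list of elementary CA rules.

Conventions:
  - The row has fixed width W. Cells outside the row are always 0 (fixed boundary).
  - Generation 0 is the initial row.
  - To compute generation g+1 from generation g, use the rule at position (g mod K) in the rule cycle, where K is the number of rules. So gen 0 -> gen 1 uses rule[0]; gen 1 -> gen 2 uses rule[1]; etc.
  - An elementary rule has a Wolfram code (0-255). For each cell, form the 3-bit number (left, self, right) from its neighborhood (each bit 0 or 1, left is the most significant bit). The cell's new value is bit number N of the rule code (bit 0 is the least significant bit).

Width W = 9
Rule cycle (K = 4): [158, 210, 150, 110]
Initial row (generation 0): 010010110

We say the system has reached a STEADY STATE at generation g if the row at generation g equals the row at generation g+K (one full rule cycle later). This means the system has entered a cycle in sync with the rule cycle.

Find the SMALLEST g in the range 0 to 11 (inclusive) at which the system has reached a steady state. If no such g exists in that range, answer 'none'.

Answer: none

Derivation:
Gen 0: 010010110
Gen 1 (rule 158): 111110101
Gen 2 (rule 210): 011110000
Gen 3 (rule 150): 101101000
Gen 4 (rule 110): 111111000
Gen 5 (rule 158): 111110100
Gen 6 (rule 210): 011110010
Gen 7 (rule 150): 101101111
Gen 8 (rule 110): 111111001
Gen 9 (rule 158): 111110111
Gen 10 (rule 210): 011110011
Gen 11 (rule 150): 101101100
Gen 12 (rule 110): 111111100
Gen 13 (rule 158): 111111010
Gen 14 (rule 210): 011111001
Gen 15 (rule 150): 101110111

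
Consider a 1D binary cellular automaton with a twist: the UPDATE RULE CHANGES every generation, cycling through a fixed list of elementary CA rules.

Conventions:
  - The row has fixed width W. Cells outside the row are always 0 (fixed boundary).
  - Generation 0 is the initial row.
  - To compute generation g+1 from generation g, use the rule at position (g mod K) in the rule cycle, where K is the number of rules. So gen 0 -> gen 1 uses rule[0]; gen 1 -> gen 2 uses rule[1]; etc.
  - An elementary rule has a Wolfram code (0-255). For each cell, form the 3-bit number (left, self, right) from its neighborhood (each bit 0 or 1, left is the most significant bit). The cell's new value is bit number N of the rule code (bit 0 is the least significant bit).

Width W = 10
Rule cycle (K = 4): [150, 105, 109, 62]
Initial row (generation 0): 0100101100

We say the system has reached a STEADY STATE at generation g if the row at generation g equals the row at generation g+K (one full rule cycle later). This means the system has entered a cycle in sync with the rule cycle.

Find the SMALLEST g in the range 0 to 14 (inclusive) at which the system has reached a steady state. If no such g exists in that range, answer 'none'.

Answer: none

Derivation:
Gen 0: 0100101100
Gen 1 (rule 150): 1111100010
Gen 2 (rule 105): 1000101000
Gen 3 (rule 109): 1010111011
Gen 4 (rule 62): 1111100110
Gen 5 (rule 150): 0111011001
Gen 6 (rule 105): 0101111000
Gen 7 (rule 109): 0111001011
Gen 8 (rule 62): 1100111110
Gen 9 (rule 150): 0011011101
Gen 10 (rule 105): 1011110110
Gen 11 (rule 109): 1110011110
Gen 12 (rule 62): 1001110001
Gen 13 (rule 150): 1110101011
Gen 14 (rule 105): 1011010111
Gen 15 (rule 109): 1111111101
Gen 16 (rule 62): 1000000011
Gen 17 (rule 150): 1100000100
Gen 18 (rule 105): 1101110001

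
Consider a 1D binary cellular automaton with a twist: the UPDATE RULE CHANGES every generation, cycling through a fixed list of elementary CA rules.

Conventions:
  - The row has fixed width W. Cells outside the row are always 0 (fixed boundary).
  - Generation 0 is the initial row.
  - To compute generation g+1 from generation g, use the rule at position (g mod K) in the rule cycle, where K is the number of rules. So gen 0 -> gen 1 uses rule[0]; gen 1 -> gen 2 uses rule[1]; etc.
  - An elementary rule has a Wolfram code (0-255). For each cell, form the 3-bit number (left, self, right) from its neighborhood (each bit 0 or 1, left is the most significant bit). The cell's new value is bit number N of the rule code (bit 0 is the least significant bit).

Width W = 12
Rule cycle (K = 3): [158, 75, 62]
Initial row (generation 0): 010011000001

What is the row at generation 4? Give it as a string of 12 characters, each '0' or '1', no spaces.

Gen 0: 010011000001
Gen 1 (rule 158): 111110100011
Gen 2 (rule 75): 100010001111
Gen 3 (rule 62): 110111011000
Gen 4 (rule 158): 100110010100

Answer: 100110010100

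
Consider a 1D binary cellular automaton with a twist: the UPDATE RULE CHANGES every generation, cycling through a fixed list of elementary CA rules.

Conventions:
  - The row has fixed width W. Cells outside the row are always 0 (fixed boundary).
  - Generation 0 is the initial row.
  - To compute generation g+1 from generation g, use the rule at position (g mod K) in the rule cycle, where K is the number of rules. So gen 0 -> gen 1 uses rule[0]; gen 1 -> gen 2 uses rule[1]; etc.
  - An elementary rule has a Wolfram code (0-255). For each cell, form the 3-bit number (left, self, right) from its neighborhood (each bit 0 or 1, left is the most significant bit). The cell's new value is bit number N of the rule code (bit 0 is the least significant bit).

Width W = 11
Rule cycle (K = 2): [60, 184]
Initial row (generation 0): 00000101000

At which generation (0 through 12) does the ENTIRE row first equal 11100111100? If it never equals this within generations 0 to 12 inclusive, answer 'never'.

Gen 0: 00000101000
Gen 1 (rule 60): 00000111100
Gen 2 (rule 184): 00000111010
Gen 3 (rule 60): 00000100111
Gen 4 (rule 184): 00000010110
Gen 5 (rule 60): 00000011101
Gen 6 (rule 184): 00000011010
Gen 7 (rule 60): 00000010111
Gen 8 (rule 184): 00000001110
Gen 9 (rule 60): 00000001001
Gen 10 (rule 184): 00000000100
Gen 11 (rule 60): 00000000110
Gen 12 (rule 184): 00000000101

Answer: never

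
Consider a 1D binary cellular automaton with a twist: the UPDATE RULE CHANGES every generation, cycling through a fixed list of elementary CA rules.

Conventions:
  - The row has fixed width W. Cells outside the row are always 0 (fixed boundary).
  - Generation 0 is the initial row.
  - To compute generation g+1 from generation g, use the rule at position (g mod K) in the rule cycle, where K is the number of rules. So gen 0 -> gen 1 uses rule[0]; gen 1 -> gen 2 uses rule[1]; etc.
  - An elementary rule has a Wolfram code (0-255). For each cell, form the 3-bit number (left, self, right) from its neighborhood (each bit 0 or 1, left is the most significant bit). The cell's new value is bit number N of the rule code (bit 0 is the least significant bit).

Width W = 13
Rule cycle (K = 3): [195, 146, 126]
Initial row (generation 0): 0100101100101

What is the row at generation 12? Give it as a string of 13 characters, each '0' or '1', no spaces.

Gen 0: 0100101100101
Gen 1 (rule 195): 1001000101000
Gen 2 (rule 146): 0110101000100
Gen 3 (rule 126): 1111111101110
Gen 4 (rule 195): 0111111100110
Gen 5 (rule 146): 1011111011001
Gen 6 (rule 126): 1110001111111
Gen 7 (rule 195): 0110110111111
Gen 8 (rule 146): 1000000011110
Gen 9 (rule 126): 1100000110011
Gen 10 (rule 195): 0101111010101
Gen 11 (rule 146): 1000110000000
Gen 12 (rule 126): 1101111000000

Answer: 1101111000000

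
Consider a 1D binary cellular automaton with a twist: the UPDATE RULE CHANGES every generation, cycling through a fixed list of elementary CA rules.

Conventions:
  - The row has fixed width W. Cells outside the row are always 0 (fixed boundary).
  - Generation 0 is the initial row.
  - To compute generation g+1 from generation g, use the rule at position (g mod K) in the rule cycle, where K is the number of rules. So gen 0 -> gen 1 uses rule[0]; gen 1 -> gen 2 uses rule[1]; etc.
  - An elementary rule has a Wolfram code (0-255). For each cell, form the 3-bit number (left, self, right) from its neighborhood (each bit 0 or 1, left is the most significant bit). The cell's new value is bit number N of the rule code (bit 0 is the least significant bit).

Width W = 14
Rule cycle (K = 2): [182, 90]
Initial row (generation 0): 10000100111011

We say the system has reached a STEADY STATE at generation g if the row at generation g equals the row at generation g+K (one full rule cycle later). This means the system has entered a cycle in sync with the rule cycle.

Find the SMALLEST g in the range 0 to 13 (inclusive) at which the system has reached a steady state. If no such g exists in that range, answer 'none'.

Gen 0: 10000100111011
Gen 1 (rule 182): 11001111010100
Gen 2 (rule 90): 11111001000010
Gen 3 (rule 182): 01110111100111
Gen 4 (rule 90): 11010100111101
Gen 5 (rule 182): 00111111011011
Gen 6 (rule 90): 01100001011011
Gen 7 (rule 182): 10010011100100
Gen 8 (rule 90): 01101110111010
Gen 9 (rule 182): 10010101010111
Gen 10 (rule 90): 01100000000101
Gen 11 (rule 182): 10010000001111
Gen 12 (rule 90): 01101000011001
Gen 13 (rule 182): 10011100100111
Gen 14 (rule 90): 01110111011101
Gen 15 (rule 182): 10101010101011

Answer: none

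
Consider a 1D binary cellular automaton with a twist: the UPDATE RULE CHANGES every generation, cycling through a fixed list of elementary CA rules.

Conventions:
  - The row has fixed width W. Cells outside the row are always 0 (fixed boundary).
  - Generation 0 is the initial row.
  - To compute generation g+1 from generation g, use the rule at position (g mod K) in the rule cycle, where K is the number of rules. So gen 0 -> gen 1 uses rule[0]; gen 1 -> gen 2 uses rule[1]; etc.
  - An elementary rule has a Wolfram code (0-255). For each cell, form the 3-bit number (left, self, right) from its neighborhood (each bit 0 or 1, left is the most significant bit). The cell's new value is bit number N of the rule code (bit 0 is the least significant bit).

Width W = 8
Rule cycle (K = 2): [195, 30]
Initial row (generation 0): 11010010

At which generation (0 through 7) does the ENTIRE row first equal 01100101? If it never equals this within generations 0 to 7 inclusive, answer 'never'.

Gen 0: 11010010
Gen 1 (rule 195): 01000100
Gen 2 (rule 30): 11101110
Gen 3 (rule 195): 01100110
Gen 4 (rule 30): 11011101
Gen 5 (rule 195): 01001100
Gen 6 (rule 30): 11111010
Gen 7 (rule 195): 01111000

Answer: never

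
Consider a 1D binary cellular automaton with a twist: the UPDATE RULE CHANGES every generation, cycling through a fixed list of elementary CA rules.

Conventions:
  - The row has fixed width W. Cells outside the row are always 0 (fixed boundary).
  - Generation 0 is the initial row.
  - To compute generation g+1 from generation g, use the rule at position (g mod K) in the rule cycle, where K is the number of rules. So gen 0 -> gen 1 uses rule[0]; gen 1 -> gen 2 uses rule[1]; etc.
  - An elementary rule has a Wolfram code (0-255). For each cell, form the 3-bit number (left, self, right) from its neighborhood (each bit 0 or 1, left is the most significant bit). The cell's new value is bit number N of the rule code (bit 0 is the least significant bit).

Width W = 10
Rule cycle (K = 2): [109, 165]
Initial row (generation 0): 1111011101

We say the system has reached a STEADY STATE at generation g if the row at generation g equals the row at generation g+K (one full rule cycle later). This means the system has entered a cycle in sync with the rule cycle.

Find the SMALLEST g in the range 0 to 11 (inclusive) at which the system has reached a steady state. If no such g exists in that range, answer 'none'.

Gen 0: 1111011101
Gen 1 (rule 109): 1001110111
Gen 2 (rule 165): 1000101010
Gen 3 (rule 109): 1010111110
Gen 4 (rule 165): 1111011100
Gen 5 (rule 109): 1001110101
Gen 6 (rule 165): 1000101111
Gen 7 (rule 109): 1010111001
Gen 8 (rule 165): 1111010001
Gen 9 (rule 109): 1001110101
Gen 10 (rule 165): 1000101111
Gen 11 (rule 109): 1010111001
Gen 12 (rule 165): 1111010001
Gen 13 (rule 109): 1001110101

Answer: none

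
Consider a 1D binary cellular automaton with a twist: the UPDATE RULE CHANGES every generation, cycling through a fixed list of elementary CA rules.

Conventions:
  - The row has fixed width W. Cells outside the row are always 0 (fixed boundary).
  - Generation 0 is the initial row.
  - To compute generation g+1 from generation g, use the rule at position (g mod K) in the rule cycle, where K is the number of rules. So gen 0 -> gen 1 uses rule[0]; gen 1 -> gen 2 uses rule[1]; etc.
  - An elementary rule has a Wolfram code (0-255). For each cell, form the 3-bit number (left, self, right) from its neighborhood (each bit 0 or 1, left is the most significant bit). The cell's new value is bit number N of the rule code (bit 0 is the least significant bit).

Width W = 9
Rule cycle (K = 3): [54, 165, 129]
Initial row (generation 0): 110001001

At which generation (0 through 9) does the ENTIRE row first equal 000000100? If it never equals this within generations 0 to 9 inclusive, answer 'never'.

Gen 0: 110001001
Gen 1 (rule 54): 001011111
Gen 2 (rule 165): 101101110
Gen 3 (rule 129): 000000100
Gen 4 (rule 54): 000001110
Gen 5 (rule 165): 111100100
Gen 6 (rule 129): 011000001
Gen 7 (rule 54): 100100011
Gen 8 (rule 165): 100101000
Gen 9 (rule 129): 000000011

Answer: 3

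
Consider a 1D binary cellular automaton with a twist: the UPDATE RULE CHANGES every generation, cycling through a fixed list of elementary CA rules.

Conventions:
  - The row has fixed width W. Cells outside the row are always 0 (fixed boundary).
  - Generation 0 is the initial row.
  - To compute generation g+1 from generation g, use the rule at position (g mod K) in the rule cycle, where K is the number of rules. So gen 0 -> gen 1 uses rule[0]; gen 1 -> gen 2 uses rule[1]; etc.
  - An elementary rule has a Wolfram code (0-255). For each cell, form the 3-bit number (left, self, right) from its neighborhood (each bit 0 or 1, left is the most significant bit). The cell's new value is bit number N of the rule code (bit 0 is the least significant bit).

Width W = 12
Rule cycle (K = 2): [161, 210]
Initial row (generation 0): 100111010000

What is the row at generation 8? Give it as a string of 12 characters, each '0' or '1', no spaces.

Answer: 010101111100

Derivation:
Gen 0: 100111010000
Gen 1 (rule 161): 000010100111
Gen 2 (rule 210): 000100011011
Gen 3 (rule 161): 110001000100
Gen 4 (rule 210): 011010101010
Gen 5 (rule 161): 000101010100
Gen 6 (rule 210): 001000000010
Gen 7 (rule 161): 100011111000
Gen 8 (rule 210): 010101111100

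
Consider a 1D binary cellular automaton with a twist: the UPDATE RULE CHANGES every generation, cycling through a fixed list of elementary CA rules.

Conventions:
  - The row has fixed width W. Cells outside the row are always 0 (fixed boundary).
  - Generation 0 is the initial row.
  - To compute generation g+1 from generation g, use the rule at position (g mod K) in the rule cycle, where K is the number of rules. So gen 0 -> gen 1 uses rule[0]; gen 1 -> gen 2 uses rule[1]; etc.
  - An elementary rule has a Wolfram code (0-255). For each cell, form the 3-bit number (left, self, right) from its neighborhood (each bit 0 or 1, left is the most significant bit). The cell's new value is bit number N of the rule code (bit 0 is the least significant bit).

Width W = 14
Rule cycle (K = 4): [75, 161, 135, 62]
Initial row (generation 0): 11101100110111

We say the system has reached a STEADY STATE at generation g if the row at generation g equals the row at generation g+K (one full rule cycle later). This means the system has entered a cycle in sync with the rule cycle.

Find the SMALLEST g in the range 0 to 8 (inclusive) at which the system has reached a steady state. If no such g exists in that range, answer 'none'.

Gen 0: 11101100110111
Gen 1 (rule 75): 10101101110101
Gen 2 (rule 161): 01010010101010
Gen 3 (rule 135): 11010110101010
Gen 4 (rule 62): 10111101111111
Gen 5 (rule 75): 00100101000001
Gen 6 (rule 161): 10000010011100
Gen 7 (rule 135): 10111110101001
Gen 8 (rule 62): 11100001111111
Gen 9 (rule 75): 10101111000001
Gen 10 (rule 161): 01010110011100
Gen 11 (rule 135): 11010000101001
Gen 12 (rule 62): 10111001111111

Answer: none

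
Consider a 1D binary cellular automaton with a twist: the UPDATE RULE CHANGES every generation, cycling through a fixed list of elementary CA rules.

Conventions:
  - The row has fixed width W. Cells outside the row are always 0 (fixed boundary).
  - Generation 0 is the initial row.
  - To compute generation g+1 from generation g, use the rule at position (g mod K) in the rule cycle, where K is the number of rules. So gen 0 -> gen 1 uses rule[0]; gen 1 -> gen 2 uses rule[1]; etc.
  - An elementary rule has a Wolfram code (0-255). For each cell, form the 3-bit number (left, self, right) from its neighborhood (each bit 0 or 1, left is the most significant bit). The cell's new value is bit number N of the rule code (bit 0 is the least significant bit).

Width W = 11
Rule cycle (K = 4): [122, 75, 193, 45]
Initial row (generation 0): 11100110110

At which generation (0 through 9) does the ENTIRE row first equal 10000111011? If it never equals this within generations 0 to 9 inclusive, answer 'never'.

Gen 0: 11100110110
Gen 1 (rule 122): 10111111111
Gen 2 (rule 75): 00100000001
Gen 3 (rule 193): 10001111100
Gen 4 (rule 45): 10101000001
Gen 5 (rule 122): 01010100010
Gen 6 (rule 75): 10000001100
Gen 7 (rule 193): 00111100101
Gen 8 (rule 45): 10100000111
Gen 9 (rule 122): 01010001101

Answer: never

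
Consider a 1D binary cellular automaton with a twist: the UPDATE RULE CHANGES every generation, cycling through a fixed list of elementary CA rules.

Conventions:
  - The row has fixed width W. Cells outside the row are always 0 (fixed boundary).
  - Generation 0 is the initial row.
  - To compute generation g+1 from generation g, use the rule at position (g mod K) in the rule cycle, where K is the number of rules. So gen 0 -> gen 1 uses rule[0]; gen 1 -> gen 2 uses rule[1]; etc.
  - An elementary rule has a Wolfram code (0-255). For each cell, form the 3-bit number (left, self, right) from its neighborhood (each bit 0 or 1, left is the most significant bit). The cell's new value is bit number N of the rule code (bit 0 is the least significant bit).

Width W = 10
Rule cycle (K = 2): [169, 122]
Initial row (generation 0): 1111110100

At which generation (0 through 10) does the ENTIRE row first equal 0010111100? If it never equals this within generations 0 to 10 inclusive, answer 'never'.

Gen 0: 1111110100
Gen 1 (rule 169): 1111101001
Gen 2 (rule 122): 1000110110
Gen 3 (rule 169): 0010101100
Gen 4 (rule 122): 0101011110
Gen 5 (rule 169): 0010111100
Gen 6 (rule 122): 0101100110
Gen 7 (rule 169): 0011000100
Gen 8 (rule 122): 0111101010
Gen 9 (rule 169): 0111010100
Gen 10 (rule 122): 1101101010

Answer: 5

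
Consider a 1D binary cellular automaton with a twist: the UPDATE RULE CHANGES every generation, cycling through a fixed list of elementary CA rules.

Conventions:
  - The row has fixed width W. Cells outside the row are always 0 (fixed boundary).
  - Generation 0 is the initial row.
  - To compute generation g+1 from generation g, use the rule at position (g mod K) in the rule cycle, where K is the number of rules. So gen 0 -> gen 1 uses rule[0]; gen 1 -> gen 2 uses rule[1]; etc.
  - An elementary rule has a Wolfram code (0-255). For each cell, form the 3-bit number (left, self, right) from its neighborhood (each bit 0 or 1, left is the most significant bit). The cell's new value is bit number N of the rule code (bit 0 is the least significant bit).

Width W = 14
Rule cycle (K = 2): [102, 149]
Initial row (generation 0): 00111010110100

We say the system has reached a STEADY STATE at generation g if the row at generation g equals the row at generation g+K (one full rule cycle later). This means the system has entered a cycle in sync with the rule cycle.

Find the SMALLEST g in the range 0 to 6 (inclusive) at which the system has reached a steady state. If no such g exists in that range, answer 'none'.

Answer: none

Derivation:
Gen 0: 00111010110100
Gen 1 (rule 102): 01001111011100
Gen 2 (rule 149): 01100110001011
Gen 3 (rule 102): 10101010011101
Gen 4 (rule 149): 10101011001001
Gen 5 (rule 102): 11111101011011
Gen 6 (rule 149): 01111001000000
Gen 7 (rule 102): 10001011000000
Gen 8 (rule 149): 11101000111111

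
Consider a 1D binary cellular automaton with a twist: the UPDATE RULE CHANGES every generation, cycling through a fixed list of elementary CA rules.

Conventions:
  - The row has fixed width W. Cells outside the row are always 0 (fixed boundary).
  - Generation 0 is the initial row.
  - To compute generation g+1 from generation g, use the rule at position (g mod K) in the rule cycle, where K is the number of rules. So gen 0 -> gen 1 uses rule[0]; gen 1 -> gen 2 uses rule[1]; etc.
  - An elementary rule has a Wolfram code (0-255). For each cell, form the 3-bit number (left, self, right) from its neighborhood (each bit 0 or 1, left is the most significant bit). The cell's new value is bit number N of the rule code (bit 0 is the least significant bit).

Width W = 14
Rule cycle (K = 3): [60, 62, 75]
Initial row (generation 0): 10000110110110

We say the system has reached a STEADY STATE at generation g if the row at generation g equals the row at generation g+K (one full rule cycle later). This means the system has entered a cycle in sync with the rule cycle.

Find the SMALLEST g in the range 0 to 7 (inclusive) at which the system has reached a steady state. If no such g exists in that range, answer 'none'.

Gen 0: 10000110110110
Gen 1 (rule 60): 11000101101101
Gen 2 (rule 62): 10101111011011
Gen 3 (rule 75): 00001001011011
Gen 4 (rule 60): 00001101110110
Gen 5 (rule 62): 00011011001101
Gen 6 (rule 75): 11111011011100
Gen 7 (rule 60): 10000110110010
Gen 8 (rule 62): 11001101101111
Gen 9 (rule 75): 11011101101001
Gen 10 (rule 60): 10110011011101

Answer: none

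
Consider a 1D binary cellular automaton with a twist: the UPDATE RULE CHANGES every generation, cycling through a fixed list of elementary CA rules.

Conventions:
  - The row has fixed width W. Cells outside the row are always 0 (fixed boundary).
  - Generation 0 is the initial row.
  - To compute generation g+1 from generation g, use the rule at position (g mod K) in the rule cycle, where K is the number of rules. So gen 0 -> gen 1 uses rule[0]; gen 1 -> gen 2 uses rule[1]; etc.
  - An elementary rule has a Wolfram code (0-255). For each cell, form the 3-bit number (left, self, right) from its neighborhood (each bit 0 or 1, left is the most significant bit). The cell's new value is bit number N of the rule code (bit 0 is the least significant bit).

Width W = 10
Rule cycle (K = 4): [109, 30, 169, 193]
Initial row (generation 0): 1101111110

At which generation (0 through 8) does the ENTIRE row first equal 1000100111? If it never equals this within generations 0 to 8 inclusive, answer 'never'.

Gen 0: 1101111110
Gen 1 (rule 109): 1111000010
Gen 2 (rule 30): 1000100111
Gen 3 (rule 169): 0010000110
Gen 4 (rule 193): 1000110010
Gen 5 (rule 109): 1010110010
Gen 6 (rule 30): 1010101111
Gen 7 (rule 169): 0101011110
Gen 8 (rule 193): 0000001110

Answer: 2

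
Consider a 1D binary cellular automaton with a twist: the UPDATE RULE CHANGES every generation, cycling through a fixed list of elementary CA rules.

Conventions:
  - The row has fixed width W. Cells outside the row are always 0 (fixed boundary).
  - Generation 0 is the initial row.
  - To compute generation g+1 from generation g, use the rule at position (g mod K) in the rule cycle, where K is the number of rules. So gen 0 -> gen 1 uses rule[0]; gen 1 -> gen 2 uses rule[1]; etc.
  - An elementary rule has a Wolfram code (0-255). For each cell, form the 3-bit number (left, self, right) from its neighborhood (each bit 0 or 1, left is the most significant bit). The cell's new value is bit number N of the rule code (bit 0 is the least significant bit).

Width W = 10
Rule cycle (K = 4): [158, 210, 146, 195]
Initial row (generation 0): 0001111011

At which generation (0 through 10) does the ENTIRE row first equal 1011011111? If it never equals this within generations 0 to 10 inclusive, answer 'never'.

Answer: never

Derivation:
Gen 0: 0001111011
Gen 1 (rule 158): 0011110010
Gen 2 (rule 210): 0101111101
Gen 3 (rule 146): 1000111000
Gen 4 (rule 195): 0011011011
Gen 5 (rule 158): 0110010010
Gen 6 (rule 210): 1011101101
Gen 7 (rule 146): 0001000000
Gen 8 (rule 195): 1110011111
Gen 9 (rule 158): 1101111110
Gen 10 (rule 210): 0100111111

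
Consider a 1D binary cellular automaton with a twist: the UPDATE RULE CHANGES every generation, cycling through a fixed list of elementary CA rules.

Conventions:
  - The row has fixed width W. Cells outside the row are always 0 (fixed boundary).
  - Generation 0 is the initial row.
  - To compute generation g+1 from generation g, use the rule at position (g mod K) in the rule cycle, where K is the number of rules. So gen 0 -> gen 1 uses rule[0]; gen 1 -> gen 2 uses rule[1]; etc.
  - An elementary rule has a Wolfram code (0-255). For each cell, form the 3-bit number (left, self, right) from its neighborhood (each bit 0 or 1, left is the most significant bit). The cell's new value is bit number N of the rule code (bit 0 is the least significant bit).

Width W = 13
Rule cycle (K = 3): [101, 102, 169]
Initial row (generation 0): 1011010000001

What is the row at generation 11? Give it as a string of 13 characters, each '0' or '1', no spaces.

Gen 0: 1011010000001
Gen 1 (rule 101): 1101110111101
Gen 2 (rule 102): 0110011000111
Gen 3 (rule 169): 0100010010110
Gen 4 (rule 101): 0101010011010
Gen 5 (rule 102): 1111110101110
Gen 6 (rule 169): 1111101011100
Gen 7 (rule 101): 0000111100101
Gen 8 (rule 102): 0001000101111
Gen 9 (rule 169): 1100010011110
Gen 10 (rule 101): 0101010000010
Gen 11 (rule 102): 1111110000110

Answer: 1111110000110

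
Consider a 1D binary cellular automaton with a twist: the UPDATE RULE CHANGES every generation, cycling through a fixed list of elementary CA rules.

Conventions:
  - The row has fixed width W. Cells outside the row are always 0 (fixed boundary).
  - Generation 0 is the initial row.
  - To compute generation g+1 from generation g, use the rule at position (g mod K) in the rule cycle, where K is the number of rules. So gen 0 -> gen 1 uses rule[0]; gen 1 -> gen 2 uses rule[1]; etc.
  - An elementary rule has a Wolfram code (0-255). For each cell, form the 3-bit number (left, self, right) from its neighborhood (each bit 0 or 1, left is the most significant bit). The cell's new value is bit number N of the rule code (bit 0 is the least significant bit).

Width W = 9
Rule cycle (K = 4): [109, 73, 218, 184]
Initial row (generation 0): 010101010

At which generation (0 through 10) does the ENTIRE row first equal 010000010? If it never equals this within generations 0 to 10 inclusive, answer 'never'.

Gen 0: 010101010
Gen 1 (rule 109): 011111110
Gen 2 (rule 73): 010000010
Gen 3 (rule 218): 101000101
Gen 4 (rule 184): 010100010
Gen 5 (rule 109): 011101010
Gen 6 (rule 73): 010100000
Gen 7 (rule 218): 100010000
Gen 8 (rule 184): 010001000
Gen 9 (rule 109): 010101011
Gen 10 (rule 73): 000000011

Answer: 2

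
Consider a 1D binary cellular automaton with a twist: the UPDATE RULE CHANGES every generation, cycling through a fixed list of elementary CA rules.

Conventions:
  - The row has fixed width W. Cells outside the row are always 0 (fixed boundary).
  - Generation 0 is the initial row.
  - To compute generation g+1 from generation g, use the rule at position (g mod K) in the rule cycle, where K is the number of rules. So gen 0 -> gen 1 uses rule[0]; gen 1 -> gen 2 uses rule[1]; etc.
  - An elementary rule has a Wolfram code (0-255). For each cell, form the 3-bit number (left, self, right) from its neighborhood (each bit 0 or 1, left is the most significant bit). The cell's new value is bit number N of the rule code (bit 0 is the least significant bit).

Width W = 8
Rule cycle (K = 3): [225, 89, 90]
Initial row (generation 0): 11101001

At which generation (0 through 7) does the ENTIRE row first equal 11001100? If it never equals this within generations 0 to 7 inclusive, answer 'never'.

Answer: never

Derivation:
Gen 0: 11101001
Gen 1 (rule 225): 01110000
Gen 2 (rule 89): 01011111
Gen 3 (rule 90): 10010001
Gen 4 (rule 225): 00000100
Gen 5 (rule 89): 11110011
Gen 6 (rule 90): 10011111
Gen 7 (rule 225): 00001111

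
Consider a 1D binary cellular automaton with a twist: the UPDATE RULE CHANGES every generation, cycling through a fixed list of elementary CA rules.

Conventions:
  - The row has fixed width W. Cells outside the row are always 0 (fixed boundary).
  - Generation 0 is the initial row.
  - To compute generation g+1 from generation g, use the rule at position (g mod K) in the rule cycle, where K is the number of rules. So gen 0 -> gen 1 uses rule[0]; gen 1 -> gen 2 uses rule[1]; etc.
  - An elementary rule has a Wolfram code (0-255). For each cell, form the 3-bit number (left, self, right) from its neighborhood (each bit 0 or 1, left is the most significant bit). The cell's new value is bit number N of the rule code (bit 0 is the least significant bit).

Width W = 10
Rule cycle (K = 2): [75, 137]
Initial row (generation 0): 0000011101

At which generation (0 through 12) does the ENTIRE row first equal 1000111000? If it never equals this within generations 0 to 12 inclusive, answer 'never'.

Gen 0: 0000011101
Gen 1 (rule 75): 1111110100
Gen 2 (rule 137): 1111100001
Gen 3 (rule 75): 1000101110
Gen 4 (rule 137): 0010001100
Gen 5 (rule 75): 1100111101
Gen 6 (rule 137): 1000111000
Gen 7 (rule 75): 0011101011
Gen 8 (rule 137): 1011000010
Gen 9 (rule 75): 0011011100
Gen 10 (rule 137): 1010011001
Gen 11 (rule 75): 0000111010
Gen 12 (rule 137): 1110110000

Answer: 6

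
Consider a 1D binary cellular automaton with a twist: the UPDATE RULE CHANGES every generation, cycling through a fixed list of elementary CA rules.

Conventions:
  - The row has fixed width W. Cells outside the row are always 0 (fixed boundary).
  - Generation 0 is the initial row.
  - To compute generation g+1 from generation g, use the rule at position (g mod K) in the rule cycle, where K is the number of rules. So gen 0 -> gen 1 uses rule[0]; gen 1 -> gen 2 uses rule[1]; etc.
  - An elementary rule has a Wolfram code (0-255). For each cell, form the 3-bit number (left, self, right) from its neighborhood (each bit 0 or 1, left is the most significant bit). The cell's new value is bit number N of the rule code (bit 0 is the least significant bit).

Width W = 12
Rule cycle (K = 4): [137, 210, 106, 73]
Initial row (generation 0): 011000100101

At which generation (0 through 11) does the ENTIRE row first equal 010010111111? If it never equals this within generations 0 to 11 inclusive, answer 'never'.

Gen 0: 011000100101
Gen 1 (rule 137): 010010000000
Gen 2 (rule 210): 101101000000
Gen 3 (rule 106): 011110000000
Gen 4 (rule 73): 010010111111
Gen 5 (rule 137): 000000111110
Gen 6 (rule 210): 000001011111
Gen 7 (rule 106): 000010110001
Gen 8 (rule 73): 111000110100
Gen 9 (rule 137): 110010100001
Gen 10 (rule 210): 011100010010
Gen 11 (rule 106): 110100100100

Answer: 4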